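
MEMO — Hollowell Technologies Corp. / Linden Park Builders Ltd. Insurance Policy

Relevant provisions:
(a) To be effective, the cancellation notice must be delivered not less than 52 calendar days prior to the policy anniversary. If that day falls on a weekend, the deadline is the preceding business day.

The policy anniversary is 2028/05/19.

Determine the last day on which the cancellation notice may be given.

2028/03/28

Counting back 52 calendar days from 2028/05/19 gives 2028/03/28. That is a Tuesday, so no adjustment is needed.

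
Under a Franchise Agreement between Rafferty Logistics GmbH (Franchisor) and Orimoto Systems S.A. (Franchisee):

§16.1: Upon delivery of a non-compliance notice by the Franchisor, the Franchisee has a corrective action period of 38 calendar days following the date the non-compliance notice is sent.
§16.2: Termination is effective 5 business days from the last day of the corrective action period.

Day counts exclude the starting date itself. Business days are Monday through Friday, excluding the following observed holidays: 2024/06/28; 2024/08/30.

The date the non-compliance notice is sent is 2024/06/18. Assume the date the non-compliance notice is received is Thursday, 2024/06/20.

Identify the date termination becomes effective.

The last day of the corrective action period: 2024/06/18 + 38 days = 2024/07/26.
The date termination becomes effective: counting 5 business days from Friday, 2024/07/26 (Jul 29, Jul 30, Jul 31, Aug 1, Aug 2, skipping weekends) reaches Friday, 2024/08/02.

2024/08/02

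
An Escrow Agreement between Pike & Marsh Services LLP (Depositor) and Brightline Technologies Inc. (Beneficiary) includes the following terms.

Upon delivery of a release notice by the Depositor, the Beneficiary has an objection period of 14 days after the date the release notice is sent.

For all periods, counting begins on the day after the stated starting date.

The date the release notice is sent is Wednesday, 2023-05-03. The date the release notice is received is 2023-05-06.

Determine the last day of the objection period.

Adding 14 calendar days to 2023-05-03 gives 2023-05-17, which is the last day of the objection period.

2023-05-17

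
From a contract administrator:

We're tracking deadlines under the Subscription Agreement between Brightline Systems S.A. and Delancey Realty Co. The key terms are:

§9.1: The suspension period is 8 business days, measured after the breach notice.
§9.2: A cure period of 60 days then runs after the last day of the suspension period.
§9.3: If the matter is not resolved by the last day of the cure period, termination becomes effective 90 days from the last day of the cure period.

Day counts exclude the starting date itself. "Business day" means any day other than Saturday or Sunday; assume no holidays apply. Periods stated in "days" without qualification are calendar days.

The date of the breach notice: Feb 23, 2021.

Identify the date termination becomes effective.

Aug 2, 2021

The last day of the suspension period: counting 8 business days from Tuesday, Feb 23, 2021 (Feb 24, Feb 25, Feb 26, Mar 1, Mar 2, Mar 3, Mar 4, Mar 5, skipping weekends) reaches Friday, Mar 5, 2021.
The last day of the cure period: 60 calendar days after Mar 5, 2021 is May 4, 2021.
The date termination becomes effective: May 4, 2021 + 90 days = Aug 2, 2021.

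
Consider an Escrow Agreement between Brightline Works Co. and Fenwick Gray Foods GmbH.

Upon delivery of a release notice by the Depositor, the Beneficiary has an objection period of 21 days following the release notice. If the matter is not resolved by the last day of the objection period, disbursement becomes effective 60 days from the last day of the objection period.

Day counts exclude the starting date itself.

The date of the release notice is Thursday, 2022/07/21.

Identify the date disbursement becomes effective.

2022/10/10

The last day of the objection period: 21 calendar days after 2022/07/21 is 2022/08/11.
The date disbursement becomes effective: 60 calendar days after 2022/08/11 is 2022/10/10.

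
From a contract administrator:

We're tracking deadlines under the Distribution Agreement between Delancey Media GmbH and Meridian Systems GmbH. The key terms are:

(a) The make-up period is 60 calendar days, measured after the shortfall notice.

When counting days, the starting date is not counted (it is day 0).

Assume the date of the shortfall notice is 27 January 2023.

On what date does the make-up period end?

Adding 60 calendar days to 27 January 2023 gives 28 March 2023, which is the last day of the make-up period.

28 March 2023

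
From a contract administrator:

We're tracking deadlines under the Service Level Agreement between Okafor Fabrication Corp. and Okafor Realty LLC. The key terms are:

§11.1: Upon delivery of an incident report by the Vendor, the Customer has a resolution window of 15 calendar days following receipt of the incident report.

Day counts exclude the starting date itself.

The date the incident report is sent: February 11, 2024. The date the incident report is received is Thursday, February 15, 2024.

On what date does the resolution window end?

March 1, 2024

Adding 15 calendar days to February 15, 2024 gives March 1, 2024, which is the last day of the resolution window.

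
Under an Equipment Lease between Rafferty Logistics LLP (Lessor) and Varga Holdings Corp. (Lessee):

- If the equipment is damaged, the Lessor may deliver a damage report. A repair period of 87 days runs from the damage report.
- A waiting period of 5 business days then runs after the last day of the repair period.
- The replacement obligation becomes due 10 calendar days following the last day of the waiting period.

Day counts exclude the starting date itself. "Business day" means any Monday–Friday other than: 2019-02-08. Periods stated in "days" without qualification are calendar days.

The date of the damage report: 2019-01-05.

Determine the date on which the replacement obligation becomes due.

2019-04-19

The last day of the repair period: 2019-01-05 + 87 days = 2019-04-02.
From Tuesday, 2019-04-02, 5 business days (Apr 3, Apr 4, Apr 5, Apr 8, Apr 9, skipping weekends) brings us to Tuesday, 2019-04-09, which is the last day of the waiting period.
The date on which the replacement obligation becomes due: 2019-04-09 + 10 days = 2019-04-19.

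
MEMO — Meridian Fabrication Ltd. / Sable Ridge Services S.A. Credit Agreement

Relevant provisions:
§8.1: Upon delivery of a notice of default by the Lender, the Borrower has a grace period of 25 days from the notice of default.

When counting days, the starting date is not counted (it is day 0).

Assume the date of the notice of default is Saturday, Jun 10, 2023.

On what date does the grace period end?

Jul 5, 2023

The last day of the grace period: 25 calendar days after Jun 10, 2023 is Jul 5, 2023.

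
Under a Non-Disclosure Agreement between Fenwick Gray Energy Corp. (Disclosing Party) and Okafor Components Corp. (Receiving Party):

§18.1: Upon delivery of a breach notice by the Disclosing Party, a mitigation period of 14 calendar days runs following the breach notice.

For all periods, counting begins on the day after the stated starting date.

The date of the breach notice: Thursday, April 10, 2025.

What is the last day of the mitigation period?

April 24, 2025

The last day of the mitigation period: April 10, 2025 + 14 days = April 24, 2025.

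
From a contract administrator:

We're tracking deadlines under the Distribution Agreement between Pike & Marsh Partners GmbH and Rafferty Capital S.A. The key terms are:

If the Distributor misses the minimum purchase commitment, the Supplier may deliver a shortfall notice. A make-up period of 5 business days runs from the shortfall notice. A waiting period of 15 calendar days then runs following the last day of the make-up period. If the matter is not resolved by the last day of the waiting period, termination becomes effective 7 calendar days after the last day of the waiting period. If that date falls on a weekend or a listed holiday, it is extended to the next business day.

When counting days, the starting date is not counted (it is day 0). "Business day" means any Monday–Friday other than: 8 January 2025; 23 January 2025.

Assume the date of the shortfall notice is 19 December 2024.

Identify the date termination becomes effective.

17 January 2025

The last day of the make-up period: counting 5 business days from Thursday, 19 December 2024 (Dec 20, Dec 23, Dec 24, Dec 25, Dec 26, skipping weekends) reaches Thursday, 26 December 2024.
Adding 15 calendar days to 26 December 2024 gives 10 January 2025, which is the last day of the waiting period.
The date termination becomes effective: 10 January 2025 + 7 days = 17 January 2025. 17 January 2025 is a Friday and is not a listed holiday, so no roll-forward applies.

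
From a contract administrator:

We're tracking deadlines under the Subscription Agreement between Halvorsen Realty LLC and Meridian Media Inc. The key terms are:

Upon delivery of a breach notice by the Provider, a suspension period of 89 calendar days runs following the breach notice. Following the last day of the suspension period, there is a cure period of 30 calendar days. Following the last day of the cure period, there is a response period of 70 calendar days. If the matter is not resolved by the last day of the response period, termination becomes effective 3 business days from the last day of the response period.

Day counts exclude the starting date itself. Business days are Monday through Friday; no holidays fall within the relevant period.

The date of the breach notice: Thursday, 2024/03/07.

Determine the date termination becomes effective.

The last day of the suspension period: 2024/03/07 + 89 days = 2024/06/04.
Adding 30 calendar days to 2024/06/04 gives 2024/07/04, which is the last day of the cure period.
Adding 70 calendar days to 2024/07/04 gives 2024/09/12, which is the last day of the response period.
From Thursday, 2024/09/12, 3 business days (Sep 13, Sep 16, Sep 17, skipping weekends) brings us to Tuesday, 2024/09/17, which is the date termination becomes effective.

2024/09/17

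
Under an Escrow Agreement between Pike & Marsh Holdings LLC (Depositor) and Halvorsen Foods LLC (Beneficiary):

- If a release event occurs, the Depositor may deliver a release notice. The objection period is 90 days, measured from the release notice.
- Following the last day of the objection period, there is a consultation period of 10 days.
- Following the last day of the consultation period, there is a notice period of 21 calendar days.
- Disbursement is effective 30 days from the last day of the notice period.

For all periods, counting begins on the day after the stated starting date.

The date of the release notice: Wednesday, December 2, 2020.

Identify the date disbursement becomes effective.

May 2, 2021

Adding 90 calendar days to December 2, 2020 gives March 2, 2021, which is the last day of the objection period.
The last day of the consultation period: 10 calendar days after March 2, 2021 is March 12, 2021.
Adding 21 calendar days to March 12, 2021 gives April 2, 2021, which is the last day of the notice period.
The date disbursement becomes effective: 30 calendar days after April 2, 2021 is May 2, 2021.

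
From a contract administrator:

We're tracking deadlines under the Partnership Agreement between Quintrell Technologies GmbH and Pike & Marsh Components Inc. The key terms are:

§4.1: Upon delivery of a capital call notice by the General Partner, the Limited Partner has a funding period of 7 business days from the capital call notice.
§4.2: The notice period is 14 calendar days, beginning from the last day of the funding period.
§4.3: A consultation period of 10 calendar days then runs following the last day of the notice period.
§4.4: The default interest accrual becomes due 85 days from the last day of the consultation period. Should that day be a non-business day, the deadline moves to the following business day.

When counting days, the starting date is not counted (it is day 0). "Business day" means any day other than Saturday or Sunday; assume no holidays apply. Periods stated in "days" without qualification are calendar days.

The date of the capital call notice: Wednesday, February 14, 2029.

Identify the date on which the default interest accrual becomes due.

The last day of the funding period: 7 business days after Wednesday, February 14, 2029, skipping weekends — Feb 15, Feb 16, Feb 19, Feb 20, Feb 21, Feb 22, Feb 23 — lands on Friday, February 23, 2029.
The last day of the notice period: February 23, 2029 + 14 days = March 9, 2029.
The last day of the consultation period: March 9, 2029 + 10 days = March 19, 2029.
The date on which the default interest accrual becomes due: March 19, 2029 + 85 days = June 12, 2029. June 12, 2029 is a Tuesday, so no roll-forward applies.

June 12, 2029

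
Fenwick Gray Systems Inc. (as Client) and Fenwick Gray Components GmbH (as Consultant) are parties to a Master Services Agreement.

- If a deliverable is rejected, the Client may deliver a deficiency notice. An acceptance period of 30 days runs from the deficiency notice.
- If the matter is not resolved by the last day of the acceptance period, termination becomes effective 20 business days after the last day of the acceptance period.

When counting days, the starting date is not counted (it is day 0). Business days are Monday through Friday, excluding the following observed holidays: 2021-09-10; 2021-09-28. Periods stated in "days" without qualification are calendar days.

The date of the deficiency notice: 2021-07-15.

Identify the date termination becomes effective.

2021-09-13

The last day of the acceptance period: 2021-07-15 + 30 days = 2021-08-14.
The date termination becomes effective: 20 business days after Saturday, 2021-08-14, skipping weekends and the listed holiday on Sep 10 — Aug 16, Aug 17, Aug 18, Aug 19, …, Sep 8, Sep 9, Sep 13 — lands on Monday, 2021-09-13.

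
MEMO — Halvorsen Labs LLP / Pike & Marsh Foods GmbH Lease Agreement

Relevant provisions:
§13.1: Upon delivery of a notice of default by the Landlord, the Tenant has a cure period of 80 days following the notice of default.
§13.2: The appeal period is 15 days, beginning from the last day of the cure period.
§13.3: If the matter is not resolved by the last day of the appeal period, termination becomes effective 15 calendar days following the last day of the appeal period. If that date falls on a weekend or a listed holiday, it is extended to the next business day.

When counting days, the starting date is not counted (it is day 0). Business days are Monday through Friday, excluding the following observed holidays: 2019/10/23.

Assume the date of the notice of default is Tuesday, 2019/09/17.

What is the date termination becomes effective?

2020/01/06

The last day of the cure period: 2019/09/17 + 80 days = 2019/12/06.
The last day of the appeal period: 2019/12/06 + 15 days = 2019/12/21.
The date termination becomes effective: 15 calendar days after 2019/12/21 is 2020/01/05. That falls on a Sunday, so it rolls to the next business day, Monday, 2020/01/06.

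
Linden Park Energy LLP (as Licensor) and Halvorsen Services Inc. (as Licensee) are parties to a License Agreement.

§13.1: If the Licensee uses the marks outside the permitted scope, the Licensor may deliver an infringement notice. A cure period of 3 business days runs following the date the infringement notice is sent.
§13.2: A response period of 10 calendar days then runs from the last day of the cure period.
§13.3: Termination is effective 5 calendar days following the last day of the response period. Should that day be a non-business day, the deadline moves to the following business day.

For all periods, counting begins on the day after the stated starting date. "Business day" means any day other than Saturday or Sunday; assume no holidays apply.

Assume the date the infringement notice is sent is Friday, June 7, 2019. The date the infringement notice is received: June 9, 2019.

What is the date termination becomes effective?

June 27, 2019

The last day of the cure period: 3 business days after Friday, June 7, 2019, skipping weekends — Jun 10, Jun 11, Jun 12 — lands on Wednesday, June 12, 2019.
Adding 10 calendar days to June 12, 2019 gives June 22, 2019, which is the last day of the response period.
Adding 5 calendar days to June 22, 2019 gives June 27, 2019, which is the date termination becomes effective. June 27, 2019 is a Thursday, so no roll-forward applies.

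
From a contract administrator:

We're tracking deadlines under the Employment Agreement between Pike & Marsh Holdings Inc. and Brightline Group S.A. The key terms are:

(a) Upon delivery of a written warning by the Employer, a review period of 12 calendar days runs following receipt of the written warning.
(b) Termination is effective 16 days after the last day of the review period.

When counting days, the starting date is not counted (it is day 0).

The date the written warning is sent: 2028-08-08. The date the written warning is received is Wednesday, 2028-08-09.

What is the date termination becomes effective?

2028-09-06

Adding 12 calendar days to 2028-08-09 gives 2028-08-21, which is the last day of the review period.
The date termination becomes effective: 2028-08-21 + 16 days = 2028-09-06.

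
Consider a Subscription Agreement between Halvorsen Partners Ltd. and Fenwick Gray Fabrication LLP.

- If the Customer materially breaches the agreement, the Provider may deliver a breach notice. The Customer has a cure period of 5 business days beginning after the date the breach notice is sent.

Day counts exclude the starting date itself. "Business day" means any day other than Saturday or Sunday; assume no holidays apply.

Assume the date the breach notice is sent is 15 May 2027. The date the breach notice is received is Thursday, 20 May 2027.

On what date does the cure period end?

The last day of the cure period: counting 5 business days from Saturday, 15 May 2027 (May 17, May 18, May 19, May 20, May 21, skipping weekends) reaches Friday, 21 May 2027.

21 May 2027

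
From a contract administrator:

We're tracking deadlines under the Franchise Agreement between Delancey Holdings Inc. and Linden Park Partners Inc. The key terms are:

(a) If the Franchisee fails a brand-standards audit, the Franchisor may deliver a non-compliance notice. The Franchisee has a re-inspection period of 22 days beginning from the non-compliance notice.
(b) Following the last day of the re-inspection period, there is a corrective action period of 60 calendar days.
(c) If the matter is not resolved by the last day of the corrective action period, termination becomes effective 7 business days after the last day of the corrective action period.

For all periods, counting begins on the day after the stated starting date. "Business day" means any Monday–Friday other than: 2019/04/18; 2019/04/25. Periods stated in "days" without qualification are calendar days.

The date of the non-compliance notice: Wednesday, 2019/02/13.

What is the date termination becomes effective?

The last day of the re-inspection period: 22 calendar days after 2019/02/13 is 2019/03/07.
The last day of the corrective action period: 60 calendar days after 2019/03/07 is 2019/05/06.
The date termination becomes effective: counting 7 business days from Monday, 2019/05/06 (May 7, May 8, May 9, May 10, May 13, May 14, May 15, skipping weekends) reaches Wednesday, 2019/05/15.

2019/05/15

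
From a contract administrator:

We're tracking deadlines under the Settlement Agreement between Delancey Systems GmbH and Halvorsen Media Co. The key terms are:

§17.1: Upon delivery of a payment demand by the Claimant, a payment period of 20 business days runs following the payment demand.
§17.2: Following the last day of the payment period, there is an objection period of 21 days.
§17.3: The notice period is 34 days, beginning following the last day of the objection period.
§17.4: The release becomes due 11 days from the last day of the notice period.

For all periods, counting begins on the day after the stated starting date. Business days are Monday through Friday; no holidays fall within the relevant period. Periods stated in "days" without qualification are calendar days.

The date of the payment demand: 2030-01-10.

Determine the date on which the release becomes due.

2030-04-14

The last day of the payment period: 20 business days after Thursday, 2030-01-10, skipping weekends — Jan 11, Jan 14, Jan 15, Jan 16, …, Feb 5, Feb 6, Feb 7 — lands on Thursday, 2030-02-07.
Adding 21 calendar days to 2030-02-07 gives 2030-02-28, which is the last day of the objection period.
Adding 34 calendar days to 2030-02-28 gives 2030-04-03, which is the last day of the notice period.
The date on which the release becomes due: 11 calendar days after 2030-04-03 is 2030-04-14.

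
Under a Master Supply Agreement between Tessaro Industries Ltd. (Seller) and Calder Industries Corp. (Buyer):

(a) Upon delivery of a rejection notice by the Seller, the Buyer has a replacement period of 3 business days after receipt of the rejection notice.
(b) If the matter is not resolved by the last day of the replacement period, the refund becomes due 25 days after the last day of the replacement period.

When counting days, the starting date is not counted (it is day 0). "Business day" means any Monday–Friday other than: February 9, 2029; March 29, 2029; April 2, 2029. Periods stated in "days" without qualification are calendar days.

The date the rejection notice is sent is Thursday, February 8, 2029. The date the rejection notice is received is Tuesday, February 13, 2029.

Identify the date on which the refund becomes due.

March 13, 2029

The last day of the replacement period: 3 business days after Tuesday, February 13, 2029, skipping weekends — Feb 14, Feb 15, Feb 16 — lands on Friday, February 16, 2029.
The date on which the refund becomes due: February 16, 2029 + 25 days = March 13, 2029.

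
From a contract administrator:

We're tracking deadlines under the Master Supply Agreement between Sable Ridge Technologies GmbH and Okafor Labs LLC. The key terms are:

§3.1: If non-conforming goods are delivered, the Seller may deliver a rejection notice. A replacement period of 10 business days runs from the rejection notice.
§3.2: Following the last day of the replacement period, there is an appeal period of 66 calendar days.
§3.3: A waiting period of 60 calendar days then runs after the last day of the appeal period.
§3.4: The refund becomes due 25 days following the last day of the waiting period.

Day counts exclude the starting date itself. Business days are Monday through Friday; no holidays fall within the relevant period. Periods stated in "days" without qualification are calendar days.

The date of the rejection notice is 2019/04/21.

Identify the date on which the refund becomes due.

From Sunday, 2019/04/21, 10 business days (Apr 22, Apr 23, Apr 24, Apr 25, Apr 26, Apr 29, Apr 30, May 1, May 2, May 3, skipping weekends) brings us to Friday, 2019/05/03, which is the last day of the replacement period.
The last day of the appeal period: 2019/05/03 + 66 days = 2019/07/08.
The last day of the waiting period: 60 calendar days after 2019/07/08 is 2019/09/06.
The date on which the refund becomes due: 2019/09/06 + 25 days = 2019/10/01.

2019/10/01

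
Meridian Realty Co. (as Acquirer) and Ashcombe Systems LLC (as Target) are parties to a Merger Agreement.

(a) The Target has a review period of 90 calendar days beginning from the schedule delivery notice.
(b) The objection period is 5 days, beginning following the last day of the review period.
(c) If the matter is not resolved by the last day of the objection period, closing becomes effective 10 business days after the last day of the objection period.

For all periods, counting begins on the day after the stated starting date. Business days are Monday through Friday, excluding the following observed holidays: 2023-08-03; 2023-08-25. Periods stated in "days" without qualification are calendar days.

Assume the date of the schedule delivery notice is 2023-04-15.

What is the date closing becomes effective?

2023-08-02

The last day of the review period: 90 calendar days after 2023-04-15 is 2023-07-14.
The last day of the objection period: 5 calendar days after 2023-07-14 is 2023-07-19.
The date closing becomes effective: 10 business days after Wednesday, 2023-07-19, skipping weekends — Jul 20, Jul 21, Jul 24, Jul 25, Jul 26, Jul 27, Jul 28, Jul 31, Aug 1, Aug 2 — lands on Wednesday, 2023-08-02.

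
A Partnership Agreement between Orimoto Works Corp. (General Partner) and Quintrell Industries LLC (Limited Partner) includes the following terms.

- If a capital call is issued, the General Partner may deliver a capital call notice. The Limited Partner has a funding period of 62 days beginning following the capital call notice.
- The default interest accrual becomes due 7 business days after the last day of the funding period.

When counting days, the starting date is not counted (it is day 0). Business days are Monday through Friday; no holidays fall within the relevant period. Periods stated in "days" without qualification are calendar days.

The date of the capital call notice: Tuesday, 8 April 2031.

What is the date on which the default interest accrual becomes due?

18 June 2031

The last day of the funding period: 8 April 2031 + 62 days = 9 June 2031.
From Monday, 9 June 2031, 7 business days (Jun 10, Jun 11, Jun 12, Jun 13, Jun 16, Jun 17, Jun 18, skipping weekends) brings us to Wednesday, 18 June 2031, which is the date on which the default interest accrual becomes due.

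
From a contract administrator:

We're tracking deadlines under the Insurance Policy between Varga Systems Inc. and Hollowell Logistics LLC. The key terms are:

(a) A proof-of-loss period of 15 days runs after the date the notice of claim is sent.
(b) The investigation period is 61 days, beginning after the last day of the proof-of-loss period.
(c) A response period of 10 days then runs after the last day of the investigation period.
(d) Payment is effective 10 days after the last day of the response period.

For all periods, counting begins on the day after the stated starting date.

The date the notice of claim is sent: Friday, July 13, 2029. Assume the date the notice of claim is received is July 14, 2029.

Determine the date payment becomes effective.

October 17, 2029

The last day of the proof-of-loss period: 15 calendar days after July 13, 2029 is July 28, 2029.
Adding 61 calendar days to July 28, 2029 gives September 27, 2029, which is the last day of the investigation period.
The last day of the response period: 10 calendar days after September 27, 2029 is October 7, 2029.
The date payment becomes effective: 10 calendar days after October 7, 2029 is October 17, 2029.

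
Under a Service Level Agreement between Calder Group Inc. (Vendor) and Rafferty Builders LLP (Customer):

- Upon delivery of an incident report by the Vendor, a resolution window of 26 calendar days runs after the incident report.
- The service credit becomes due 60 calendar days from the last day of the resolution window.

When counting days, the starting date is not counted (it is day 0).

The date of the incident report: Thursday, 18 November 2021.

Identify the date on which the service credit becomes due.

The last day of the resolution window: 18 November 2021 + 26 days = 14 December 2021.
The date on which the service credit becomes due: 14 December 2021 + 60 days = 12 February 2022.

12 February 2022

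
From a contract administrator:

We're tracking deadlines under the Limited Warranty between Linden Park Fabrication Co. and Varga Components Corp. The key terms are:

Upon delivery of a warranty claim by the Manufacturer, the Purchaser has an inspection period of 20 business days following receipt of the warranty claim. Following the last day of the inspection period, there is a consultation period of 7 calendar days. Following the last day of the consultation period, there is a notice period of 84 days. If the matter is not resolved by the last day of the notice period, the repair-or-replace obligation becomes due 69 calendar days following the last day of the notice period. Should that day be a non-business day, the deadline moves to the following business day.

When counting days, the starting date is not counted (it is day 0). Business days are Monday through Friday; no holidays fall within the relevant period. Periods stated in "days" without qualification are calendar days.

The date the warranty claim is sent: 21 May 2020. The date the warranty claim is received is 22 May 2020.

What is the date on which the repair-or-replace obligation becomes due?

The last day of the inspection period: 20 business days after Friday, 22 May 2020, skipping weekends — May 25, May 26, May 27, May 28, …, Jun 17, Jun 18, Jun 19 — lands on Friday, 19 June 2020.
Adding 7 calendar days to 19 June 2020 gives 26 June 2020, which is the last day of the consultation period.
The last day of the notice period: 26 June 2020 + 84 days = 18 September 2020.
The date on which the repair-or-replace obligation becomes due: 69 calendar days after 18 September 2020 is 26 November 2020. 26 November 2020 is a Thursday, so no roll-forward applies.

26 November 2020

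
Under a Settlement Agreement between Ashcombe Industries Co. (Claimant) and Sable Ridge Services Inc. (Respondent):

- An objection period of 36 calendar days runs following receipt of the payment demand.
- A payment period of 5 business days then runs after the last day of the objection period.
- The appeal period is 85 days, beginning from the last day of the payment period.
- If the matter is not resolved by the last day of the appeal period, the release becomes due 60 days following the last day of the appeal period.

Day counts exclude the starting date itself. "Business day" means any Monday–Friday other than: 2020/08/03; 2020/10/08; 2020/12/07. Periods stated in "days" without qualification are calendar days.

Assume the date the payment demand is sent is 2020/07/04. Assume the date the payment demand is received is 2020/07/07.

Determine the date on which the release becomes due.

2021/01/11

Adding 36 calendar days to 2020/07/07 gives 2020/08/12, which is the last day of the objection period.
From Wednesday, 2020/08/12, 5 business days (Aug 13, Aug 14, Aug 17, Aug 18, Aug 19, skipping weekends) brings us to Wednesday, 2020/08/19, which is the last day of the payment period.
Adding 85 calendar days to 2020/08/19 gives 2020/11/12, which is the last day of the appeal period.
The date on which the release becomes due: 60 calendar days after 2020/11/12 is 2021/01/11.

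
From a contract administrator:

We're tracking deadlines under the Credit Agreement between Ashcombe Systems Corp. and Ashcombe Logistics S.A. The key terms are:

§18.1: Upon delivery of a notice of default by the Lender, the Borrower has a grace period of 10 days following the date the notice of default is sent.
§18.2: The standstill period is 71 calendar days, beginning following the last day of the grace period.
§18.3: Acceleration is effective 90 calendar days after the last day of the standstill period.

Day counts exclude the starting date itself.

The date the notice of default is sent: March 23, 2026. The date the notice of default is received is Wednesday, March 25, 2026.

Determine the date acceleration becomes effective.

September 10, 2026

The last day of the grace period: 10 calendar days after March 23, 2026 is April 2, 2026.
The last day of the standstill period: April 2, 2026 + 71 days = June 12, 2026.
Adding 90 calendar days to June 12, 2026 gives September 10, 2026, which is the date acceleration becomes effective.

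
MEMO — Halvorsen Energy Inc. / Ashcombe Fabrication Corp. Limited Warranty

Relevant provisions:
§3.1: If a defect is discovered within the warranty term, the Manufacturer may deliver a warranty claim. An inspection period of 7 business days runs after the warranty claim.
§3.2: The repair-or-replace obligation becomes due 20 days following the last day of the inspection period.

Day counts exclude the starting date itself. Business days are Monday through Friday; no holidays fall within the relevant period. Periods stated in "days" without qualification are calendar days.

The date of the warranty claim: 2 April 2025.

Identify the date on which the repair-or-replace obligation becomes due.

1 May 2025

The last day of the inspection period: counting 7 business days from Wednesday, 2 April 2025 (Apr 3, Apr 4, Apr 7, Apr 8, Apr 9, Apr 10, Apr 11, skipping weekends) reaches Friday, 11 April 2025.
Adding 20 calendar days to 11 April 2025 gives 1 May 2025, which is the date on which the repair-or-replace obligation becomes due.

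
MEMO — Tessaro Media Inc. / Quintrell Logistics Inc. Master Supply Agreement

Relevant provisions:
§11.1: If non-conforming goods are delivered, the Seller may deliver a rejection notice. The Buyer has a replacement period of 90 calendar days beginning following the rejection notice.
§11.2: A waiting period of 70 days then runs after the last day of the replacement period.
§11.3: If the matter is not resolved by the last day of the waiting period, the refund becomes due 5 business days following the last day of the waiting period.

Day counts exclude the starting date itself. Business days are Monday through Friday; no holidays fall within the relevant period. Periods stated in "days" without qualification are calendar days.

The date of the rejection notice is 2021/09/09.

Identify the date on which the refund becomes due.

The last day of the replacement period: 2021/09/09 + 90 days = 2021/12/08.
Adding 70 calendar days to 2021/12/08 gives 2022/02/16, which is the last day of the waiting period.
The date on which the refund becomes due: counting 5 business days from Wednesday, 2022/02/16 (Feb 17, Feb 18, Feb 21, Feb 22, Feb 23, skipping weekends) reaches Wednesday, 2022/02/23.

2022/02/23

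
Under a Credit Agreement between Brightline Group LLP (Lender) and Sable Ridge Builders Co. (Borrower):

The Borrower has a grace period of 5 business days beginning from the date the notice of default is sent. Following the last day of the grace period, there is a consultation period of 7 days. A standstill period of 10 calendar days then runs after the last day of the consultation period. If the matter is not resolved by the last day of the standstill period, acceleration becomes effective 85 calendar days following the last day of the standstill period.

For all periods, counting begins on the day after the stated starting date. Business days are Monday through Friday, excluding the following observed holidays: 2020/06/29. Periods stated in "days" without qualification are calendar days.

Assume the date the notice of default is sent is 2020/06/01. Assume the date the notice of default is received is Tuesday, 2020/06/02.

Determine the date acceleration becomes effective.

From Monday, 2020/06/01, 5 business days (Jun 2, Jun 3, Jun 4, Jun 5, Jun 8, skipping weekends) brings us to Monday, 2020/06/08, which is the last day of the grace period.
Adding 7 calendar days to 2020/06/08 gives 2020/06/15, which is the last day of the consultation period.
The last day of the standstill period: 10 calendar days after 2020/06/15 is 2020/06/25.
The date acceleration becomes effective: 2020/06/25 + 85 days = 2020/09/18.

2020/09/18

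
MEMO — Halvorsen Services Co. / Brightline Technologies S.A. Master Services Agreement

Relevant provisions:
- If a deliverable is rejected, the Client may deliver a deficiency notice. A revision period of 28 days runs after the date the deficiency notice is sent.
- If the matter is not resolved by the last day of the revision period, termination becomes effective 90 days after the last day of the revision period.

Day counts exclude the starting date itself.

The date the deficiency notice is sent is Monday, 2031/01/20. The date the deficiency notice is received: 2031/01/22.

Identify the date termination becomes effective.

The last day of the revision period: 28 calendar days after 2031/01/20 is 2031/02/17.
Adding 90 calendar days to 2031/02/17 gives 2031/05/18, which is the date termination becomes effective.

2031/05/18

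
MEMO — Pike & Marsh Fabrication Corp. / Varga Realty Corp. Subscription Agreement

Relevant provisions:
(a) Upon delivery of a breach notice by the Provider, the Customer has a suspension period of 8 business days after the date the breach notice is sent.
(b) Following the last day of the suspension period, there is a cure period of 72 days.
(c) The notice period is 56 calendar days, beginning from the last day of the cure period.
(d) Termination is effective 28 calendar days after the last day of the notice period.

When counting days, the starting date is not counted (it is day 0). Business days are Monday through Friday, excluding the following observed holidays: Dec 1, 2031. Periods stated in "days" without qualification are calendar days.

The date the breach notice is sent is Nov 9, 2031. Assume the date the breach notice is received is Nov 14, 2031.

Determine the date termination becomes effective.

Apr 23, 2032

The last day of the suspension period: 8 business days after Sunday, Nov 9, 2031, skipping weekends — Nov 10, Nov 11, Nov 12, Nov 13, Nov 14, Nov 17, Nov 18, Nov 19 — lands on Wednesday, Nov 19, 2031.
The last day of the cure period: Nov 19, 2031 + 72 days = Jan 30, 2032.
The last day of the notice period: Jan 30, 2032 + 56 days = Mar 26, 2032.
The date termination becomes effective: Mar 26, 2032 + 28 days = Apr 23, 2032.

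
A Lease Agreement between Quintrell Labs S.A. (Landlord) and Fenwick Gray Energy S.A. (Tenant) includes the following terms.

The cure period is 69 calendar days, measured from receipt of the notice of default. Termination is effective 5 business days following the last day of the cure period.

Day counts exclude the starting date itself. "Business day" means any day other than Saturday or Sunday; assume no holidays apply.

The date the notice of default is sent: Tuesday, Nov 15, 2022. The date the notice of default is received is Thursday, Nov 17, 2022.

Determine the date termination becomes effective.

The last day of the cure period: Nov 17, 2022 + 69 days = Jan 25, 2023.
The date termination becomes effective: counting 5 business days from Wednesday, Jan 25, 2023 (Jan 26, Jan 27, Jan 30, Jan 31, Feb 1, skipping weekends) reaches Wednesday, Feb 1, 2023.

Feb 1, 2023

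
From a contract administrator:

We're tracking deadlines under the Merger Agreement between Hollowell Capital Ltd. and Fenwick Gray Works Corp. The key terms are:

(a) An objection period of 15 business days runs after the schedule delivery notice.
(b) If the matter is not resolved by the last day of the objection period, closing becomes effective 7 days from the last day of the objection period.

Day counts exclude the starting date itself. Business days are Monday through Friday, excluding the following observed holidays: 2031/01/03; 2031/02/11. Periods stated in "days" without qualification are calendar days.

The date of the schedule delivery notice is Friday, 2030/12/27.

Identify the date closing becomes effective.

2031/01/27

The last day of the objection period: 15 business days after Friday, 2030/12/27, skipping weekends and the listed holiday on Jan 3 — Dec 30, Dec 31, Jan 1, Jan 2, …, Jan 16, Jan 17, Jan 20 — lands on Monday, 2031/01/20.
The date closing becomes effective: 7 calendar days after 2031/01/20 is 2031/01/27.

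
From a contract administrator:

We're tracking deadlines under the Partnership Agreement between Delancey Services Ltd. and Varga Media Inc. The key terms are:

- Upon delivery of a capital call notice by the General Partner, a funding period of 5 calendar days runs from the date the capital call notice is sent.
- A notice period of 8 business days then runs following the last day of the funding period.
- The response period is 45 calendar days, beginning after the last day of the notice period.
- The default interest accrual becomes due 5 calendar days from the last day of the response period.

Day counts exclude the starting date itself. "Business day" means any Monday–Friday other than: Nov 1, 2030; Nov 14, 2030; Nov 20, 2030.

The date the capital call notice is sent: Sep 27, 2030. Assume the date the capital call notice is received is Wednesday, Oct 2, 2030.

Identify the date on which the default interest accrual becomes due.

Dec 3, 2030

Adding 5 calendar days to Sep 27, 2030 gives Oct 2, 2030, which is the last day of the funding period.
From Wednesday, Oct 2, 2030, 8 business days (Oct 3, Oct 4, Oct 7, Oct 8, Oct 9, Oct 10, Oct 11, Oct 14, skipping weekends) brings us to Monday, Oct 14, 2030, which is the last day of the notice period.
Adding 45 calendar days to Oct 14, 2030 gives Nov 28, 2030, which is the last day of the response period.
The date on which the default interest accrual becomes due: Nov 28, 2030 + 5 days = Dec 3, 2030.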